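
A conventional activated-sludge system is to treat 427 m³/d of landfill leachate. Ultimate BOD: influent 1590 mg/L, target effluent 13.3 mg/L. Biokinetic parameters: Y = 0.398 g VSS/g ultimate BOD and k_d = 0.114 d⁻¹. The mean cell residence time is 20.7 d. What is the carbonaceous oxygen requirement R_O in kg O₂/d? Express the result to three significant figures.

R_O ≈ 560 kg O₂/d

Observed yield with endogenous decay: Y_obs = Y / (1 + k_d·θ_c) = 0.398 / (1 + 0.114 × 20.7) = 0.398 / 3.360 = 0.1185 g VSS/g ultimate BOD.
Q·(S₀ − S) = 427 × (1590 − 13.3) × 10⁻³ = 673.3 kg/d removed.
Biomass synthesised: P_X = Y_obs × 673.3 = 79.75 kg VSS/d.
R_O = Q·(S₀ − S) − 1.42·P_X = 673.3 − 1.42 × 79.75 = 560.0 kg O₂/d.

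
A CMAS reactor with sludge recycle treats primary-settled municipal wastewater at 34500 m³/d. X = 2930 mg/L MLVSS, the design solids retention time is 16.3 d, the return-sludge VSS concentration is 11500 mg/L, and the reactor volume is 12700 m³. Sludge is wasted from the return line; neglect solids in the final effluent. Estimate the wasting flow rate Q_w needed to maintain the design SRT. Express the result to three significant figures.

Q_w ≈ 199 m³/d

Q_w = (V·X)/(θ_c X_r) = 12700 × 2930 / (16.3 × 11500) = 198.5 m³/d.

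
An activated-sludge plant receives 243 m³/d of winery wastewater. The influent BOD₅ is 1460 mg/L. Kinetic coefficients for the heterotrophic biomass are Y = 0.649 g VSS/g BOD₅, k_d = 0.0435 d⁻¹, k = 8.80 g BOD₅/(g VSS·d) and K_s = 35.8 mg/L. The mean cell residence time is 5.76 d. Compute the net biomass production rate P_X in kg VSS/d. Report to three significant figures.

From the Monod/SRT balance for a CMAS, S = K_s·(1+k_d θ_c)/[θ_c·(Y k − k_d) − 1] = 35.8 × (1 + 0.0435 × 5.76) / [5.76 × (0.649 × 8.80 − 0.0435) − 1] = 44.77 / 31.65 = 1.415 mg/L.
Y_obs = Y / (1 + k_d θ_c) = 0.649 / (1 + 0.0435 × 5.76) = 0.649 / 1.251 = 0.5190.
Substrate removed = Q·(S₀ − S) = 243 m³/d × (1460 − 1.41) g/m³ = 3.54×10^5 g/d = 354.4 kg/d.
Net biomass production P_X = Y_obs × Q·(S₀ − S) = 0.5190 × 354.4 = 183.9 kg VSS/d.

P_X ≈ 184 kg VSS/d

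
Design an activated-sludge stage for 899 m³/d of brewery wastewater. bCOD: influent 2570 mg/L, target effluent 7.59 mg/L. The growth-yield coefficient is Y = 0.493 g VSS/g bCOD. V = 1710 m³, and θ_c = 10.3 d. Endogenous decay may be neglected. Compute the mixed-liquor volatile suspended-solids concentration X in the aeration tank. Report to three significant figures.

X ≈ 6840 mg/L

From V·X = Y·Q·(S₀ − S)·θ_c (decay neglected): X = 0.493 × 899 × (2570 − 7.59) × 10.3 / 1710 = 6841 mg/L.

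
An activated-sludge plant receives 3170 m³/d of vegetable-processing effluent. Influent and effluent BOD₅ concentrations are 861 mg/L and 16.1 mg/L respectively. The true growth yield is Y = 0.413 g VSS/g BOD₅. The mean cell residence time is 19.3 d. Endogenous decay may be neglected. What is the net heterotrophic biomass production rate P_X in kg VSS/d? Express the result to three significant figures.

With endogenous decay neglected, the observed yield equals the true yield: Y_obs = Y = 0.413 g VSS/g BOD₅.
Mass of BOD₅ removed per day: Q(S₀ − S) = 3170 × 844.9 g/m³ = 2678 kg/d.
Net biomass production P_X = Y_obs × Q·(S₀ − S) = 0.4130 × 2678 = 1106 kg VSS/d.

P_X ≈ 1110 kg VSS/d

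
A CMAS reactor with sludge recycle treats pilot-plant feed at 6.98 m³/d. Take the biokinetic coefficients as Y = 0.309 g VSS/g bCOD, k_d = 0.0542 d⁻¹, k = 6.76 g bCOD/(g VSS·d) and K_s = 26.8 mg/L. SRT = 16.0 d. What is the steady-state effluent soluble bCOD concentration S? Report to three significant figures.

From the Monod/SRT balance for a CMAS, S = K_s·(1+k_d θ_c)/[θ_c·(Y k − k_d) − 1] = 26.8 × (1 + 0.0542 × 16.0) / [16.0 × (0.309 × 6.76 − 0.0542) − 1] = 50.04 / 31.55 = 1.586 mg/L.

S ≈ 1.59 mg/L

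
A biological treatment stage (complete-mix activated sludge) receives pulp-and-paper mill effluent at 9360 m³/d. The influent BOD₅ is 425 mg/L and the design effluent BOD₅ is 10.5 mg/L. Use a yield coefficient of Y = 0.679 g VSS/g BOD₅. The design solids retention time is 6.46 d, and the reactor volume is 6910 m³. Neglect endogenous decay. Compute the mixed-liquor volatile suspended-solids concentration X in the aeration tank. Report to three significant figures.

X = Y·Q·ΔS·θ_c / V = 0.679 × 9360 × (425 − 10.5) × 6.46 / 6910 = 2463 mg/L.

X ≈ 2460 mg/L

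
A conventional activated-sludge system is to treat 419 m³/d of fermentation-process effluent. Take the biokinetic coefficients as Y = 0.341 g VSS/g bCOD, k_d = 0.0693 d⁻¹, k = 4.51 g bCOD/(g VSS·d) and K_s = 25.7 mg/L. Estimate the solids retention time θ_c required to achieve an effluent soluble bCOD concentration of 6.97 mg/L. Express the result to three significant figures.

θ_c ≈ 3.86 d

Specific growth rate at S = 6.97 mg/L: μ = YkS/(K_s+S) = 0.341·4.51·6.97/(25.7+6.97) = 0.3281 d⁻¹.
θ_c = 1/(μ − k_d) = 1/(0.3281 − 0.0693) = 1/0.2588 = 3.864 d.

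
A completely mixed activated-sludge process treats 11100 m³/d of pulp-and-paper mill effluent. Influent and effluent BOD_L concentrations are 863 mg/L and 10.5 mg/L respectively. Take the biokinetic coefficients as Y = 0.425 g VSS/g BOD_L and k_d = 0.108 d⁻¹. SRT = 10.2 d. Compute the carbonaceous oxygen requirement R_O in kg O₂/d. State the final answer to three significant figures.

Y_obs = Y / (1 + k_d θ_c) = 0.425 / (1 + 0.108 × 10.2) = 0.425 / 2.102 = 0.2022.
Mass of BOD_L removed per day: Q(S₀ − S) = 11100 × 852.5 g/m³ = 9463 kg/d.
P_X = Y_obs·Q·(S₀ − S) = 0.2022 × 9463 = 1914 kg VSS/d.
R_O = Q·(S₀ − S) − 1.42·P_X = 9463 − 1.42 × 1914 = 6745 kg O₂/d.

R_O ≈ 6750 kg O₂/d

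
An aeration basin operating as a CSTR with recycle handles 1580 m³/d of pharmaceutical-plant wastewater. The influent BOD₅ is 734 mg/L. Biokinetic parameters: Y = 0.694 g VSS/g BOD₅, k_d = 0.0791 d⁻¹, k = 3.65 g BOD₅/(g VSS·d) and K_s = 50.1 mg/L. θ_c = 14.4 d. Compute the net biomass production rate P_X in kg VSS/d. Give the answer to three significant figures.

For a completely mixed reactor with recycle the Lawrence–McCarty relation gives S = K_s·(1 + k_d·θ_c) / [θ_c·(Y·k − k_d) − 1] = 50.1 × (1 + 0.0791 × 14.4) / [14.4 × (0.694 × 3.65 − 0.0791) − 1] = 107.2 / 34.34 = 3.121 mg/L.
The observed yield is Y_obs = Y/(1 + k_d·θ_c) = 0.694 / (1 + 0.0791 × 14.4) = 0.694 / 2.139 = 0.3244 g VSS per g BOD₅ removed.
Mass of BOD₅ removed per day: Q(S₀ − S) = 1580 × 730.9 g/m³ = 1155 kg/d.
Biomass produced: P_X = Y_obs·Q·ΔS = 0.3244 × 1155 ≈ 374.7 kg VSS/d.

P_X ≈ 375 kg VSS/d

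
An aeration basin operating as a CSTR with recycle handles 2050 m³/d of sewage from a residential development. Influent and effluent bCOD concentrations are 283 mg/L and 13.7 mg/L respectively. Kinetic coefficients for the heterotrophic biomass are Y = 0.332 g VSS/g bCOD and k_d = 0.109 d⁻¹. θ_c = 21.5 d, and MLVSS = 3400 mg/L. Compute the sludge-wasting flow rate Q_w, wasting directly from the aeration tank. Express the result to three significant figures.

Q_w ≈ 16.1 m³/d

Rearranging the biomass balance for a CMAS with decay, V = Y·Q·ΔS·θ_c / [X·(1+k_d θ_c)] = 0.332 × 2050 × (283 − 13.7) × 21.5 / [3400 × (1 + 0.109 × 21.5)] = 3.94×10^6 / 11368 = 346.6 m³.
With mixed-liquor wasting, θ_c = V/Q_w, so Q_w = V/θ_c = 346.6/21.5 = 16.12 m³/d.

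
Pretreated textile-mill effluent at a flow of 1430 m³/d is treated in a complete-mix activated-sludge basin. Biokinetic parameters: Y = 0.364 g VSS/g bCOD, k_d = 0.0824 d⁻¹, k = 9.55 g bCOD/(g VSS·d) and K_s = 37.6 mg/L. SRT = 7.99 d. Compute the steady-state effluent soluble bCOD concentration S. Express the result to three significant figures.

S ≈ 2.39 mg/L

Effluent substrate depends only on kinetics and SRT: S = K_s(1 + k_d θ_c) / [θ_c(Yk − k_d) − 1] = 37.6 × (1 + 0.0824 × 7.99) / [7.99 × (0.364 × 9.55 − 0.0824) − 1] = 62.35 / 26.12 = 2.388 mg/L.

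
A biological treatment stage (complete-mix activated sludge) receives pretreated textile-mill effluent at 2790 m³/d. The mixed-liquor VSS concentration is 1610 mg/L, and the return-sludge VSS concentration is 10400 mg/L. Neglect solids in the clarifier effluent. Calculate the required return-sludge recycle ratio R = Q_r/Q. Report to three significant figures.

Solids balance on the clarifier gives (1+R)X = R·X_r, so R = X/(X_r − X) = 1610 / (10400 − 1610) = 0.1832.

R ≈ 0.183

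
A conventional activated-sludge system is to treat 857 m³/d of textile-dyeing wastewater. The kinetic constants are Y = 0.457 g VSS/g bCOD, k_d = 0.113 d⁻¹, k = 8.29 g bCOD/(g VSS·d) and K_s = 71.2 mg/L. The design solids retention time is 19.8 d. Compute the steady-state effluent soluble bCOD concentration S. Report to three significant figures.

S ≈ 3.21 mg/L

From the Monod/SRT balance for a CMAS, S = K_s·(1+k_d θ_c)/[θ_c·(Y k − k_d) − 1] = 71.2 × (1 + 0.113 × 19.8) / [19.8 × (0.457 × 8.29 − 0.113) − 1] = 230.5 / 71.78 = 3.211 mg/L.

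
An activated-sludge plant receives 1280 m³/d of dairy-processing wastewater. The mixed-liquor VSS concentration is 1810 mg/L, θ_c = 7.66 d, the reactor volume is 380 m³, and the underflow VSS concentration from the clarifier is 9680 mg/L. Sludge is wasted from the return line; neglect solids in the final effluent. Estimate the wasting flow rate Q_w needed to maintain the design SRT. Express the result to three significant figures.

Q_w ≈ 9.28 m³/d

Q_w = (V·X)/(θ_c X_r) = 380.0 × 1810 / (7.66 × 9680) = 9.276 m³/d.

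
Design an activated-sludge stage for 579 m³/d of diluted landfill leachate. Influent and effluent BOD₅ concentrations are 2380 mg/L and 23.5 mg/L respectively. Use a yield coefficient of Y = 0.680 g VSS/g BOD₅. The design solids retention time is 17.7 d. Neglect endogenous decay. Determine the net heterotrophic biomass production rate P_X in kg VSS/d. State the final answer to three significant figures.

P_X ≈ 928 kg VSS/d

Since k_d ≈ 0, Y_obs = Y = 0.680 g VSS/g BOD₅.
Substrate removed = Q·(S₀ − S) = 579 m³/d × (2380 − 23.5) g/m³ = 1.36×10^6 g/d = 1364 kg/d.
P_X = Y_obs · Q(S₀ − S) = 0.6800 × 1364 = 927.8 kg VSS/d.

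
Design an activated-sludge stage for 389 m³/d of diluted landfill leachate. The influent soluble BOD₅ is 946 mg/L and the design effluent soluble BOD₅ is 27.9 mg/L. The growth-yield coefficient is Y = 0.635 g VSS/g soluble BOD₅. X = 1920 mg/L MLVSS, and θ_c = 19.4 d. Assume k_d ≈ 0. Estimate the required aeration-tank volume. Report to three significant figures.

V ≈ 2290 m³

With k_d = 0 the design equation reduces to V = Y Q (S₀−S) θ_c / X = 0.635 × 389 × (946 − 27.9) × 19.4 / 1920 = 2291 m³.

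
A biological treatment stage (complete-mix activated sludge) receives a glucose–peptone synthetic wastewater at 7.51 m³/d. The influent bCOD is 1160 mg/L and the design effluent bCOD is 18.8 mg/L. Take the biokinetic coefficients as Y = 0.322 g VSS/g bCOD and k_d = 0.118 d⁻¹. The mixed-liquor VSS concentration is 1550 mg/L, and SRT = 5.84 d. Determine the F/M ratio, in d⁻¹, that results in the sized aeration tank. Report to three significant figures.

Rearranging the biomass balance for a CMAS with decay, V = Y·Q·ΔS·θ_c / [X·(1+k_d θ_c)] = 0.322 × 7.51 × (1160 − 18.8) × 5.84 / [1550 × (1 + 0.118 × 5.84)] = 1.61×10^4 / 2618 = 6.156 m³.
F/M = Q·S₀ / (V·X) = 7.51 × 1160 / (6.156 × 1550) = 0.9130 g bCOD·(g VSS·d)⁻¹.

F/M ≈ 0.913 d⁻¹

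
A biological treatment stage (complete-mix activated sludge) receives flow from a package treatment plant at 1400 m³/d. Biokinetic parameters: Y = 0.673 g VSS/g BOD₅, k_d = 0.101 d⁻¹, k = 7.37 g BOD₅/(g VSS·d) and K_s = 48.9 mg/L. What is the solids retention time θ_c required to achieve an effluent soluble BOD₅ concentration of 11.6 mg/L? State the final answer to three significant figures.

From 1/θ_c = Y·k·S/(K_s + S) − k_d: Y·k·S/(K_s+S) = 0.673 × 7.37 × 11.6 / (48.9 + 11.6) = 0.9510 d⁻¹.
θ_c = 1/(μ − k_d) = 1/(0.9510 − 0.101) = 1/0.8500 = 1.176 d.

θ_c ≈ 1.18 d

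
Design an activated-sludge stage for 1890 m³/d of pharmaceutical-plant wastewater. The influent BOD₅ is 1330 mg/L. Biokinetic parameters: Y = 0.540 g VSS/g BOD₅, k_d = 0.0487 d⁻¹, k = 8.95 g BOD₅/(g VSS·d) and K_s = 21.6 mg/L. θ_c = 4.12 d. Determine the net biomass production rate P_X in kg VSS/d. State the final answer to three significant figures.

P_X ≈ 1130 kg VSS/d

Effluent substrate depends only on kinetics and SRT: S = K_s(1 + k_d θ_c) / [θ_c(Yk − k_d) − 1] = 21.6 × (1 + 0.0487 × 4.12) / [4.12 × (0.540 × 8.95 − 0.0487) − 1] = 25.93 / 18.71 = 1.386 mg/L.
The observed yield is Y_obs = Y/(1 + k_d·θ_c) = 0.540 / (1 + 0.0487 × 4.12) = 0.540 / 1.201 = 0.4498 g VSS per g BOD₅ removed.
Q·(S₀ − S) = 1890 × (1330 − 1.39) × 10⁻³ = 2511 kg/d removed.
Biomass produced: P_X = Y_obs·Q·ΔS = 0.4498 × 2511 ≈ 1129 kg VSS/d.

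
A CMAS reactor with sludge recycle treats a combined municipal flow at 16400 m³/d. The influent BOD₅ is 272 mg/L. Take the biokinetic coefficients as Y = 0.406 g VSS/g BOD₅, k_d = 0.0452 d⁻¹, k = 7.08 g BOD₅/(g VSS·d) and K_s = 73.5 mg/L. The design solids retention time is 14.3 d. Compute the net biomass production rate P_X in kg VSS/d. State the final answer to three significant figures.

P_X ≈ 1090 kg VSS/d

For a completely mixed reactor with recycle the Lawrence–McCarty relation gives S = K_s·(1 + k_d·θ_c) / [θ_c·(Y·k − k_d) − 1] = 73.5 × (1 + 0.0452 × 14.3) / [14.3 × (0.406 × 7.08 − 0.0452) − 1] = 121.0 / 39.46 = 3.067 mg/L.
The observed yield is Y_obs = Y/(1 + k_d·θ_c) = 0.406 / (1 + 0.0452 × 14.3) = 0.406 / 1.646 = 0.2466 g VSS per g BOD₅ removed.
Mass of BOD₅ removed per day: Q(S₀ − S) = 16400 × 268.9 g/m³ = 4410 kg/d.
So the net sludge growth is P_X = 0.2466 × 4410 = 1088 kg VSS/d.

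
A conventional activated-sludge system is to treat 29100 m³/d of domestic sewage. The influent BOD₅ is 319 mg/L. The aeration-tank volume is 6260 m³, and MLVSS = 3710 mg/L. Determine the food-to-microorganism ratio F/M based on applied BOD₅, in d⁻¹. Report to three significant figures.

Food-to-microorganism ratio F/M = Q S₀ / (V X) = 29100 × 319 / (6260 × 3710) = 0.3997 d⁻¹.

F/M ≈ 0.400 d⁻¹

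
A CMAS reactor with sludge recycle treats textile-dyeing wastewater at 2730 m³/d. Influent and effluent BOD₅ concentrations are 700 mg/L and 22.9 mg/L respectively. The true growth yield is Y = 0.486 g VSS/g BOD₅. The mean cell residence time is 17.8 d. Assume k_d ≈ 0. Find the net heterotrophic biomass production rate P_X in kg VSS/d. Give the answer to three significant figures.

P_X ≈ 898 kg VSS/d

With endogenous decay neglected, the observed yield equals the true yield: Y_obs = Y = 0.486 g VSS/g BOD₅.
Q·(S₀ − S) = 2730 × (700 − 22.9) × 10⁻³ = 1848 kg/d removed.
Biomass produced: P_X = Y_obs·Q·ΔS = 0.4860 × 1848 ≈ 898.4 kg VSS/d.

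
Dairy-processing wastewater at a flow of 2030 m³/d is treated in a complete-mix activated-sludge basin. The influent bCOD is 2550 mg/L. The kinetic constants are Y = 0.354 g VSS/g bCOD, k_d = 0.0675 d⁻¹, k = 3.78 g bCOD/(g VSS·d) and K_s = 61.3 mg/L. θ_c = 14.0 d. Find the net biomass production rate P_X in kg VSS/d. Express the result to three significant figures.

From the Monod/SRT balance for a CMAS, S = K_s·(1+k_d θ_c)/[θ_c·(Y k − k_d) − 1] = 61.3 × (1 + 0.0675 × 14.0) / [14.0 × (0.354 × 3.78 − 0.0675) − 1] = 119.2 / 16.79 = 7.102 mg/L.
The observed yield is Y_obs = Y/(1 + k_d·θ_c) = 0.354 / (1 + 0.0675 × 14.0) = 0.354 / 1.945 = 0.1820 g VSS per g bCOD removed.
Substrate removed = Q·(S₀ − S) = 2030 m³/d × (2550 − 7.10) g/m³ = 5.16×10^6 g/d = 5162 kg/d.
Biomass produced: P_X = Y_obs·Q·ΔS = 0.1820 × 5162 ≈ 939.5 kg VSS/d.

P_X ≈ 940 kg VSS/d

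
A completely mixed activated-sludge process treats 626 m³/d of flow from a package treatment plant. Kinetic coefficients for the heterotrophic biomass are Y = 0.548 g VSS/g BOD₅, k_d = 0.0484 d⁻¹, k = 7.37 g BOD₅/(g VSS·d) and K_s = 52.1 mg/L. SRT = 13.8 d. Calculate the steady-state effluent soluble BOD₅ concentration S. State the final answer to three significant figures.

From the Monod/SRT balance for a CMAS, S = K_s·(1+k_d θ_c)/[θ_c·(Y k − k_d) − 1] = 52.1 × (1 + 0.0484 × 13.8) / [13.8 × (0.548 × 7.37 − 0.0484) − 1] = 86.90 / 54.07 = 1.607 mg/L.

S ≈ 1.61 mg/L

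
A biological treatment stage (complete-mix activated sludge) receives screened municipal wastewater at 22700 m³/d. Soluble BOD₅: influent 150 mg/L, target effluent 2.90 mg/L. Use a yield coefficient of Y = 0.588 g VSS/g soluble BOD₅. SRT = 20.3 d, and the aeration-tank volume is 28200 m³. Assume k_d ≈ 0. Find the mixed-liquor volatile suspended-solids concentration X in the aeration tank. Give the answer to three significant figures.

Without decay, X = Y Q (S₀−S) θ_c / V = 0.588 × 22700 × (150 − 2.90) × 20.3 / 28200 = 1413 mg/L.

X ≈ 1410 mg/L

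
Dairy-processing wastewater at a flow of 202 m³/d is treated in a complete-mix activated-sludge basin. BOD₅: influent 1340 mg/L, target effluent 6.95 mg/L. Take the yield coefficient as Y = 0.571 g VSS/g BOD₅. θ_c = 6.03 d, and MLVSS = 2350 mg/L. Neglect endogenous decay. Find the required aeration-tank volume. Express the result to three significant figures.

V·X = Y·Q·ΔS·θ_c gives V = 0.571 × 202 × (1340 − 6.95) × 6.03 / 2350 = 394.5 m³.

V ≈ 395 m³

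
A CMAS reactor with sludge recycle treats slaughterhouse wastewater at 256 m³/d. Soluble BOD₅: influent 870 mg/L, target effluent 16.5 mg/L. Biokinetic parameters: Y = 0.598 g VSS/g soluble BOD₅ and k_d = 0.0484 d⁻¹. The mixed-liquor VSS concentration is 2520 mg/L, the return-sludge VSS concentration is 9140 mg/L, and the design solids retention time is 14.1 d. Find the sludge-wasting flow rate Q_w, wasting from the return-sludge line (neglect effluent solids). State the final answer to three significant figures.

Q_w ≈ 8.50 m³/d

Steady-state biomass mass balance: V·X·(1 + k_d·θ_c) = Y·Q·(S₀ − S)·θ_c, so V = 0.598 × 256 × (870 − 16.5) × 14.1 / [2520 × (1 + 0.0484 × 14.1)] = 1.84×10^6 / 4240 = 434.5 m³.
Q_w = (V·X)/(θ_c X_r) = 434.5 × 2520 / (14.1 × 9140) = 8.497 m³/d.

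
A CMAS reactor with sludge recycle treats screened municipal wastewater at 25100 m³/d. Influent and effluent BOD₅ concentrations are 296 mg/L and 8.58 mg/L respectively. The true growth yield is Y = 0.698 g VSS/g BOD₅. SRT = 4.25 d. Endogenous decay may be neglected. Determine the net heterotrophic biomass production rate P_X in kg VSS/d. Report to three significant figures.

No decay correction is needed, so Y_obs = Y = 0.698.
Substrate removed = Q·(S₀ − S) = 25100 m³/d × (296 − 8.58) g/m³ = 7.21×10^6 g/d = 7214 kg/d.
Net biomass production P_X = Y_obs × Q·(S₀ − S) = 0.6980 × 7214 = 5036 kg VSS/d.

P_X ≈ 5040 kg VSS/d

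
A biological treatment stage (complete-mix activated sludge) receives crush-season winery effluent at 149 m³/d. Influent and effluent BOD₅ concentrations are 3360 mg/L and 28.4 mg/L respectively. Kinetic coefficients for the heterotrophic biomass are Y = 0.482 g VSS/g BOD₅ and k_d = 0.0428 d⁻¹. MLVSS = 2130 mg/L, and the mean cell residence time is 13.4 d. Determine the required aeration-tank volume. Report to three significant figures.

V ≈ 957 m³

Steady-state biomass mass balance: V·X·(1 + k_d·θ_c) = Y·Q·(S₀ − S)·θ_c, so V = 0.482 × 149 × (3360 − 28.4) × 13.4 / [2130 × (1 + 0.0428 × 13.4)] = 3.21×10^6 / 3352 = 956.6 m³.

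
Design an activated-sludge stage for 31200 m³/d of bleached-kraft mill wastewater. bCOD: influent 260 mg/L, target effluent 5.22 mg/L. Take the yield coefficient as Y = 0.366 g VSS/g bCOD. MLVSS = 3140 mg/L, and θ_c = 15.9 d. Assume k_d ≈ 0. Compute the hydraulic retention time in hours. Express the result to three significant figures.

τ ≈ 11.3 h

With k_d = 0 the design equation reduces to V = Y Q (S₀−S) θ_c / X = 0.366 × 31200 × (260 − 5.22) × 15.9 / 3140 = 14732 m³.
Hydraulic retention time τ = V/Q = 14732 / 31200 = 0.4722 d = 11.33 h.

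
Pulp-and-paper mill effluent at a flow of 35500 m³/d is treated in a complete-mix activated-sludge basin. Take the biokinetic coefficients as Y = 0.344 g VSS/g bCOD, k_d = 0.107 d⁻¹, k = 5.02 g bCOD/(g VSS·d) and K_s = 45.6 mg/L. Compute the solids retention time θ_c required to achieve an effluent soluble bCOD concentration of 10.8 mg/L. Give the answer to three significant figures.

From 1/θ_c = Y·k·S/(K_s + S) − k_d: Y·k·S/(K_s+S) = 0.344 × 5.02 × 10.8 / (45.6 + 10.8) = 0.3307 d⁻¹.
θ_c = 1/(μ − k_d) = 1/(0.3307 − 0.107) = 1/0.2237 = 4.471 d.

θ_c ≈ 4.47 d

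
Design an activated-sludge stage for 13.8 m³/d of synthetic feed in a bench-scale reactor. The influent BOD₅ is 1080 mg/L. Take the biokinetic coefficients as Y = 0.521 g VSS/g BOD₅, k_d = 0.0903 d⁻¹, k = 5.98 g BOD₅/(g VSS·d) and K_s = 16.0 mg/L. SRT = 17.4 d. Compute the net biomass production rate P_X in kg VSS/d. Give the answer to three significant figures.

P_X ≈ 3.02 kg VSS/d

Effluent substrate depends only on kinetics and SRT: S = K_s(1 + k_d θ_c) / [θ_c(Yk − k_d) − 1] = 16.0 × (1 + 0.0903 × 17.4) / [17.4 × (0.521 × 5.98 − 0.0903) − 1] = 41.14 / 51.64 = 0.7967 mg/L.
Observed yield with endogenous decay: Y_obs = Y / (1 + k_d·θ_c) = 0.521 / (1 + 0.0903 × 17.4) = 0.521 / 2.571 = 0.2026 g VSS/g BOD₅.
Substrate removed = Q·(S₀ − S) = 13.8 m³/d × (1080 − 0.797) g/m³ = 1.49×10^4 g/d = 14.89 kg/d.
Biomass produced: P_X = Y_obs·Q·ΔS = 0.2026 × 14.89 ≈ 3.018 kg VSS/d.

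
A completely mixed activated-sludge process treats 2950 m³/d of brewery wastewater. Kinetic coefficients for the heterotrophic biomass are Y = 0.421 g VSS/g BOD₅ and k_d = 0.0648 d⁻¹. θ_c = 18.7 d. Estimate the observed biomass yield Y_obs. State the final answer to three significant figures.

Correct the yield for decay: Y_obs = Y/(1 + k_d θ_c) = 0.421 / (1 + 0.0648 × 18.7) = 0.421 / 2.212 = 0.1903.

Y_obs ≈ 0.190 g VSS/g BOD₅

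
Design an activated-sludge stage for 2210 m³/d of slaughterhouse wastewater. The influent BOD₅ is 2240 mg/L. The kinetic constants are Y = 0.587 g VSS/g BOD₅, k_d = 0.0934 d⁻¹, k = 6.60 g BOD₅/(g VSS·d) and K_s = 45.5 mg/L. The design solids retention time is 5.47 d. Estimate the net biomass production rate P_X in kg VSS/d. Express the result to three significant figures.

P_X ≈ 1920 kg VSS/d

From the Monod/SRT balance for a CMAS, S = K_s·(1+k_d θ_c)/[θ_c·(Y k − k_d) − 1] = 45.5 × (1 + 0.0934 × 5.47) / [5.47 × (0.587 × 6.60 − 0.0934) − 1] = 68.75 / 19.68 = 3.493 mg/L.
Observed yield with endogenous decay: Y_obs = Y / (1 + k_d·θ_c) = 0.587 / (1 + 0.0934 × 5.47) = 0.587 / 1.511 = 0.3885 g VSS/g BOD₅.
Mass of BOD₅ removed per day: Q(S₀ − S) = 2210 × 2237 g/m³ = 4943 kg/d.
Net biomass production P_X = Y_obs × Q·(S₀ − S) = 0.3885 × 4943 = 1920 kg VSS/d.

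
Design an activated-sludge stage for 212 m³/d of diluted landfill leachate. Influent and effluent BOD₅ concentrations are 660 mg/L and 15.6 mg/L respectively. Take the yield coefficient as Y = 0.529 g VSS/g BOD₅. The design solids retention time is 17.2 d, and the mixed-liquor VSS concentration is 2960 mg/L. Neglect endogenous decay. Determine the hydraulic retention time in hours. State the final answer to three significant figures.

Biomass mass balance (decay neglected): V·X = Y·Q·(S₀ − S)·θ_c, so V = 0.529 × 212 × (660 − 15.6) × 17.2 / 2960 = 419.9 m³.
Hydraulic retention time τ = V/Q = 419.9 / 212 = 1.981 d = 47.54 h.

τ ≈ 47.5 h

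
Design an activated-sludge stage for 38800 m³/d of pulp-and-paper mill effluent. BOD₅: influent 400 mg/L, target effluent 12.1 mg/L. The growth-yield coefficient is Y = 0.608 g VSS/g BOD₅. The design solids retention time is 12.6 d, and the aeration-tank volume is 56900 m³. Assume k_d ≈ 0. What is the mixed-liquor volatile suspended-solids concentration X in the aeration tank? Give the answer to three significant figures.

X ≈ 2030 mg/L

Without decay, X = Y Q (S₀−S) θ_c / V = 0.608 × 38800 × (400 − 12.1) × 12.6 / 56900 = 2026 mg/L.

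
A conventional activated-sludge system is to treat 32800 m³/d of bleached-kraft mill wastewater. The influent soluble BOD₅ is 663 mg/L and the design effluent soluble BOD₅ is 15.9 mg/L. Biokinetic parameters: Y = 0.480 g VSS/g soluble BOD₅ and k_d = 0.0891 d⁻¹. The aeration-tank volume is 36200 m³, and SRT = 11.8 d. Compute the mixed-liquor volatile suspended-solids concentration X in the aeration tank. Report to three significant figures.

Solving the biomass balance for X: X = Y Q (S₀−S) θ_c / [V (1+k_d θ_c)] = 0.480 × 32800 × (663 − 15.9) × 11.8 / [36200 × (1 + 0.0891 × 11.8)] = 1619 mg/L.

X ≈ 1620 mg/L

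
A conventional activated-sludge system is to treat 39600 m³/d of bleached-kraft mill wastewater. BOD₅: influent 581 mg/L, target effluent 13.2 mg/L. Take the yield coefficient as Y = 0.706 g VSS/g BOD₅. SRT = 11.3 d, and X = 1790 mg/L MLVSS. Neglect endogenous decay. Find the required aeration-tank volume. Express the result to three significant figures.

With k_d = 0 the design equation reduces to V = Y Q (S₀−S) θ_c / X = 0.706 × 39600 × (581 − 13.2) × 11.3 / 1790 = 100212 m³.

V ≈ 100000 m³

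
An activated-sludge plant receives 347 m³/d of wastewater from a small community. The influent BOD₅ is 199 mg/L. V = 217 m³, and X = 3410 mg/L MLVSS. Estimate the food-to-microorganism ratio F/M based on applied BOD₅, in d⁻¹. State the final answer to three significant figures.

F/M = applied load / biomass = Q·S₀/(V·X) = 347 × 199 / (217.0 × 3410) = 0.09332 d⁻¹.

F/M ≈ 0.0933 d⁻¹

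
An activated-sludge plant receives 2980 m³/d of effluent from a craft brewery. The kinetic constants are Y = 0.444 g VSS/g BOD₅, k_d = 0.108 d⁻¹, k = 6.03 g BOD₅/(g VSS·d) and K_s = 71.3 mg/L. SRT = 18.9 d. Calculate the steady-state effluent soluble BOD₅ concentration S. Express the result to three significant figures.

S ≈ 4.56 mg/L

For a completely mixed reactor with recycle the Lawrence–McCarty relation gives S = K_s·(1 + k_d·θ_c) / [θ_c·(Y·k − k_d) − 1] = 71.3 × (1 + 0.108 × 18.9) / [18.9 × (0.444 × 6.03 − 0.108) − 1] = 216.8 / 47.56 = 4.559 mg/L.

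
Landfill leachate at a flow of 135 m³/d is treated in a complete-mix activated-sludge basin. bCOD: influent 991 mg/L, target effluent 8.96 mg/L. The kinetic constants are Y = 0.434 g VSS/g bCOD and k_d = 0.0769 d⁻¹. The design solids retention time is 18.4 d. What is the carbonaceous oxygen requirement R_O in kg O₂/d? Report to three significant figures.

R_O ≈ 98.7 kg O₂/d

The observed yield is Y_obs = Y/(1 + k_d·θ_c) = 0.434 / (1 + 0.0769 × 18.4) = 0.434 / 2.415 = 0.1797 g VSS per g bCOD removed.
Mass of bCOD removed per day: Q(S₀ − S) = 135 × 982.0 g/m³ = 132.6 kg/d.
Net sludge production P_X = 0.1797 × 132.6 = 23.83 kg VSS/d.
R_O = Q·ΔS − 1.42 P_X = 132.6 − 33.83 = 98.74 kg O₂/d.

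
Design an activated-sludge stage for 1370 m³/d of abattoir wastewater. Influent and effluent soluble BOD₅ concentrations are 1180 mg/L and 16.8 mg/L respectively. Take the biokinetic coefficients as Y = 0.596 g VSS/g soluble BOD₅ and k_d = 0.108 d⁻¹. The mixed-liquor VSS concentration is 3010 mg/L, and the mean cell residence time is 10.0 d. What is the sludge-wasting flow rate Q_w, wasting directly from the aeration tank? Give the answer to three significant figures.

From the SRT design equation V = Y Q (S₀−S) θ_c / [X (1 + k_d θ_c)] = 0.596 × 1370 × (1180 − 16.8) × 10.0 / [3010 × (1 + 0.108 × 10.0)] = 9.5×10^6 / 6261 = 1517 m³.
For wasting at MLVSS concentration, Q_w = V/θ_c = 1517/10.0 = 151.7 m³/d.

Q_w ≈ 152 m³/d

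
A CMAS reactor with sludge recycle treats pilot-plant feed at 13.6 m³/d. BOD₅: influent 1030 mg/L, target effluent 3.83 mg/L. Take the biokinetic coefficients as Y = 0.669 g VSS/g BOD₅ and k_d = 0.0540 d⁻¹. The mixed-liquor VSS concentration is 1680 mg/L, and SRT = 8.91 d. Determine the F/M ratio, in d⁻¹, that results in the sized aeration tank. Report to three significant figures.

Steady-state biomass mass balance: V·X·(1 + k_d·θ_c) = Y·Q·(S₀ − S)·θ_c, so V = 0.669 × 13.6 × (1030 − 3.83) × 8.91 / [1680 × (1 + 0.0540 × 8.91)] = 8.32×10^4 / 2488 = 33.43 m³.
F/M = Q·S₀ / (V·X) = 13.6 × 1030 / (33.43 × 1680) = 0.2494 g BOD₅·(g VSS·d)⁻¹.

F/M ≈ 0.249 d⁻¹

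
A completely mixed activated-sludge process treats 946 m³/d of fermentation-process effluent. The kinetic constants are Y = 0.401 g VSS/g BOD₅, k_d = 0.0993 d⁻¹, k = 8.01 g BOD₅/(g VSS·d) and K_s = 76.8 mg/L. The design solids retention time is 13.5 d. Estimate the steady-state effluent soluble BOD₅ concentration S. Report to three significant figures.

For a completely mixed reactor with recycle the Lawrence–McCarty relation gives S = K_s·(1 + k_d·θ_c) / [θ_c·(Y·k − k_d) − 1] = 76.8 × (1 + 0.0993 × 13.5) / [13.5 × (0.401 × 8.01 − 0.0993) − 1] = 179.8 / 41.02 = 4.382 mg/L.

S ≈ 4.38 mg/L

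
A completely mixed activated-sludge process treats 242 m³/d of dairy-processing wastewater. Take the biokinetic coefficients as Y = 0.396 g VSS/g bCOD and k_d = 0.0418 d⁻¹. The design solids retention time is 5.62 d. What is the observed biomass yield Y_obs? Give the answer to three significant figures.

Correct the yield for decay: Y_obs = Y/(1 + k_d θ_c) = 0.396 / (1 + 0.0418 × 5.62) = 0.396 / 1.235 = 0.3207.

Y_obs ≈ 0.321 g VSS/g bCOD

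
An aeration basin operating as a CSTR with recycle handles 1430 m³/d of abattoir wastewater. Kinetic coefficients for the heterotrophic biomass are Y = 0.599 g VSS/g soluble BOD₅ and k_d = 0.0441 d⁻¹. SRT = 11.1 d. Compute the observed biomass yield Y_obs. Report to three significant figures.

Y_obs = Y / (1 + k_d θ_c) = 0.599 / (1 + 0.0441 × 11.1) = 0.599 / 1.490 = 0.4021.

Y_obs ≈ 0.402 g VSS/g soluble BOD₅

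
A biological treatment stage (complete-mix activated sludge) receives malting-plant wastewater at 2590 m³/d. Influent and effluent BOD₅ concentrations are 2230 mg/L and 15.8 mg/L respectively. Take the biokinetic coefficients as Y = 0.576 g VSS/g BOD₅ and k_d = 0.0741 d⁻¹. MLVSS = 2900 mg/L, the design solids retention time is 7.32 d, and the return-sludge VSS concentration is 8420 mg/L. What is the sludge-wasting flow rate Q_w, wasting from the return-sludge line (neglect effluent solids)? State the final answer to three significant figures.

Rearranging the biomass balance for a CMAS with decay, V = Y·Q·ΔS·θ_c / [X·(1+k_d θ_c)] = 0.576 × 2590 × (2230 − 15.8) × 7.32 / [2900 × (1 + 0.0741 × 7.32)] = 2.42×10^7 / 4473 = 5406 m³.
Q_w = (V·X)/(θ_c X_r) = 5406 × 2900 / (7.32 × 8420) = 254.3 m³/d.

Q_w ≈ 254 m³/d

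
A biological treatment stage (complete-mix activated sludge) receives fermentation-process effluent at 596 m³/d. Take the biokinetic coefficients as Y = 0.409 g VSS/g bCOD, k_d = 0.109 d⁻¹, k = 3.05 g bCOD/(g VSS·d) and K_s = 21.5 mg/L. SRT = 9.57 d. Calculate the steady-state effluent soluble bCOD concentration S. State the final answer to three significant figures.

S ≈ 4.44 mg/L

From the Monod/SRT balance for a CMAS, S = K_s·(1+k_d θ_c)/[θ_c·(Y k − k_d) − 1] = 21.5 × (1 + 0.109 × 9.57) / [9.57 × (0.409 × 3.05 − 0.109) − 1] = 43.93 / 9.895 = 4.439 mg/L.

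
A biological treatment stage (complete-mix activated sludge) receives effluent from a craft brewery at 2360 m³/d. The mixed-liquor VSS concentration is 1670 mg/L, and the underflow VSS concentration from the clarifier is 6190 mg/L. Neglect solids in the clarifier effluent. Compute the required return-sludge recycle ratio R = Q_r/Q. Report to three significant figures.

R = Q_r/Q = X/(X_r − X) = 1670 / (6190 − 1670) = 0.3695.

R ≈ 0.369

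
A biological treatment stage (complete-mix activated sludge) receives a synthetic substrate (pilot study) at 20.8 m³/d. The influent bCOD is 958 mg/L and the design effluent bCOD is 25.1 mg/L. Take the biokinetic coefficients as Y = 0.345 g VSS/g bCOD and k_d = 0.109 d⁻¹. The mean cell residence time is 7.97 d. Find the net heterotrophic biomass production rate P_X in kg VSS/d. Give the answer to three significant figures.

P_X ≈ 3.58 kg VSS/d

Observed yield with endogenous decay: Y_obs = Y / (1 + k_d·θ_c) = 0.345 / (1 + 0.109 × 7.97) = 0.345 / 1.869 = 0.1846 g VSS/g bCOD.
Q·(S₀ − S) = 20.8 × (958 − 25.1) × 10⁻³ = 19.40 kg/d removed.
So the net sludge growth is P_X = 0.1846 × 19.40 = 3.582 kg VSS/d.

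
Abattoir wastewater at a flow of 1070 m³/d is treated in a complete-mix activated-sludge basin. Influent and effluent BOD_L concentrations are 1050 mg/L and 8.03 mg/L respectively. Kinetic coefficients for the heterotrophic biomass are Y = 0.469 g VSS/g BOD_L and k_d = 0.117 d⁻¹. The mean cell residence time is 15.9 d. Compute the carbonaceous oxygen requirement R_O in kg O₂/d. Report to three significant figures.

R_O ≈ 855 kg O₂/d

Y_obs = Y / (1 + k_d θ_c) = 0.469 / (1 + 0.117 × 15.9) = 0.469 / 2.860 = 0.1640.
Q·(S₀ − S) = 1070 × (1050 − 8.03) × 10⁻³ = 1115 kg/d removed.
P_X = Y_obs·Q·(S₀ − S) = 0.1640 × 1115 = 182.8 kg VSS/d.
R_O = Q·ΔS − 1.42 P_X = 1115 − 259.6 = 855.3 kg O₂/d.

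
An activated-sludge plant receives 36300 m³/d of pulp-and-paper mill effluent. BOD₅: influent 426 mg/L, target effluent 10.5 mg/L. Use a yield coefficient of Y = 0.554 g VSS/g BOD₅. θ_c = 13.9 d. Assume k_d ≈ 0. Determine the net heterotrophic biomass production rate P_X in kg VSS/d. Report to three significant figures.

P_X ≈ 8360 kg VSS/d

With endogenous decay neglected, the observed yield equals the true yield: Y_obs = Y = 0.554 g VSS/g BOD₅.
ΔS = 426 − 10.5 = 415.5 mg/L, so the substrate removal rate is 36300 × 415.5/1000 = 15083 kg BOD₅/d.
Net biomass production P_X = Y_obs × Q·(S₀ − S) = 0.5540 × 15083 = 8356 kg VSS/d.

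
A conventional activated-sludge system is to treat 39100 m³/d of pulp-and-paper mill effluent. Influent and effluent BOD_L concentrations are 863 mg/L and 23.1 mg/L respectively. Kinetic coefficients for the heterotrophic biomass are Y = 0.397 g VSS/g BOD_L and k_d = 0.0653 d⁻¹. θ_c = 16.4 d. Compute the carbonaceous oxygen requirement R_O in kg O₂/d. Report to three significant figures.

R_O ≈ 23900 kg O₂/d

The observed yield is Y_obs = Y/(1 + k_d·θ_c) = 0.397 / (1 + 0.0653 × 16.4) = 0.397 / 2.071 = 0.1917 g VSS per g BOD_L removed.
Q·(S₀ − S) = 39100 × (863 − 23.1) × 10⁻³ = 32840 kg/d removed.
P_X = Y_obs·Q·(S₀ − S) = 0.1917 × 32840 = 6296 kg VSS/d.
Carbonaceous O₂ demand = substrate oxidised − cell-mass equivalent = 32840 − 1.42 × 6296 = 23900 kg O₂/d.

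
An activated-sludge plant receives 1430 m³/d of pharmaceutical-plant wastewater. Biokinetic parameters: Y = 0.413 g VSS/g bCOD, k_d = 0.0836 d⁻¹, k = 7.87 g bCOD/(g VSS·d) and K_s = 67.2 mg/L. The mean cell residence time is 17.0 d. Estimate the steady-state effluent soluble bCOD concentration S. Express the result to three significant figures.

From the Monod/SRT balance for a CMAS, S = K_s·(1+k_d θ_c)/[θ_c·(Y k − k_d) − 1] = 67.2 × (1 + 0.0836 × 17.0) / [17.0 × (0.413 × 7.87 − 0.0836) − 1] = 162.7 / 52.83 = 3.080 mg/L.

S ≈ 3.08 mg/L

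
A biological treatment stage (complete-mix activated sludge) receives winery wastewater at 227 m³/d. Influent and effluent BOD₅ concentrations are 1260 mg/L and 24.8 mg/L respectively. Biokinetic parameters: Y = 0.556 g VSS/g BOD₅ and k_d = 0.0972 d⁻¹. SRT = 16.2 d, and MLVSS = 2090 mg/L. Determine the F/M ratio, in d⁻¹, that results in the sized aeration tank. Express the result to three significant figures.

Rearranging the biomass balance for a CMAS with decay, V = Y·Q·ΔS·θ_c / [X·(1+k_d θ_c)] = 0.556 × 227 × (1260 − 24.8) × 16.2 / [2090 × (1 + 0.0972 × 16.2)] = 2.53×10^6 / 5381 = 469.3 m³.
F/M = applied load / biomass = Q·S₀/(V·X) = 227 × 1260 / (469.3 × 2090) = 0.2916 d⁻¹.

F/M ≈ 0.292 d⁻¹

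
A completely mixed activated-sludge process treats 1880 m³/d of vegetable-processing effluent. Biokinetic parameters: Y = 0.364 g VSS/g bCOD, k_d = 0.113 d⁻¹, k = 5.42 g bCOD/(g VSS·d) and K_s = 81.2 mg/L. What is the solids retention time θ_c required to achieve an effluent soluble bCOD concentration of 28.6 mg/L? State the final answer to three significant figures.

θ_c ≈ 2.49 d

From 1/θ_c = Y·k·S/(K_s + S) − k_d: Y·k·S/(K_s+S) = 0.364 × 5.42 × 28.6 / (81.2 + 28.6) = 0.5139 d⁻¹.
Then 1/θ_c = μ − k_d = 0.5139 − 0.113 = 0.4009 d⁻¹, giving θ_c = 2.494 d.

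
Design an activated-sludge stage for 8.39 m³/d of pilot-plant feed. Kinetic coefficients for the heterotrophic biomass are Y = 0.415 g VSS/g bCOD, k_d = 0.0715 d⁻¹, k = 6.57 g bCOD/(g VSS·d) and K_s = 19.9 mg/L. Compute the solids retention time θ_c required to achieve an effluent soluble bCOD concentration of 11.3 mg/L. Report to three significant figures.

θ_c ≈ 1.09 d

Specific growth rate at S = 11.3 mg/L: μ = YkS/(K_s+S) = 0.415·6.57·11.3/(19.9+11.3) = 0.9875 d⁻¹.
θ_c = 1/(μ − k_d) = 1/(0.9875 − 0.0715) = 1/0.9160 = 1.092 d.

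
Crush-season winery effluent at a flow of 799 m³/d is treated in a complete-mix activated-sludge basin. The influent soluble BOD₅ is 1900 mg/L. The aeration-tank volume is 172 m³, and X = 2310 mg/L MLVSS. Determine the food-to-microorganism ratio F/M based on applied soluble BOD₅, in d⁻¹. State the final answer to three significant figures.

F/M ≈ 3.82 d⁻¹

F/M = Q·S₀ / (V·X) = 799 × 1900 / (172.0 × 2310) = 3.821 g soluble BOD₅·(g VSS·d)⁻¹.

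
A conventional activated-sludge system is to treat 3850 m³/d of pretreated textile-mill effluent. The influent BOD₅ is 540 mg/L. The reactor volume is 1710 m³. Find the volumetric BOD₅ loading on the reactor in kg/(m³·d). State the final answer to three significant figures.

Volumetric loading L_v = Q·S₀ / V = 3850 × 540 g/m³ / 1710 m³ = 1216 g/(m³·d) = 1.216 kg BOD₅/(m³·d).

L_v ≈ 1.22 kg BOD₅/(m³·d)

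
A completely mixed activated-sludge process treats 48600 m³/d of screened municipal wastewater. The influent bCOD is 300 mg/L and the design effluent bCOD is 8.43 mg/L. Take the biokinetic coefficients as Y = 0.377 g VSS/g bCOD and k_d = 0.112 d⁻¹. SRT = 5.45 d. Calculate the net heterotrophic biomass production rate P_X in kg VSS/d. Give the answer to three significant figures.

The observed yield is Y_obs = Y/(1 + k_d·θ_c) = 0.377 / (1 + 0.112 × 5.45) = 0.377 / 1.610 = 0.2341 g VSS per g bCOD removed.
Mass of bCOD removed per day: Q(S₀ − S) = 48600 × 291.6 g/m³ = 14170 kg/d.
P_X = Y_obs · Q(S₀ − S) = 0.2341 × 14170 = 3317 kg VSS/d.

P_X ≈ 3320 kg VSS/d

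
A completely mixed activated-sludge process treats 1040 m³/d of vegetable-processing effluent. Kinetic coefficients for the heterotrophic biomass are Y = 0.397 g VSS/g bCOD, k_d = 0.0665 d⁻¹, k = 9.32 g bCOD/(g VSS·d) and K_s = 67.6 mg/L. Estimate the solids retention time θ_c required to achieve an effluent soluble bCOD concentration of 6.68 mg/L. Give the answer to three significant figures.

θ_c ≈ 3.76 d

From 1/θ_c = Y·k·S/(K_s + S) − k_d: Y·k·S/(K_s+S) = 0.397 × 9.32 × 6.68 / (67.6 + 6.68) = 0.3327 d⁻¹.
θ_c = 1/(μ − k_d) = 1/(0.3327 − 0.0665) = 1/0.2662 = 3.756 d.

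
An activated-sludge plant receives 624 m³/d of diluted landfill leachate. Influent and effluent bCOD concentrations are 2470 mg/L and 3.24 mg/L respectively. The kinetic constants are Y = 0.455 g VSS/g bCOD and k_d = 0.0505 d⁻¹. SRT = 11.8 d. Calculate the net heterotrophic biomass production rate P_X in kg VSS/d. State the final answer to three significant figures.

Observed yield with endogenous decay: Y_obs = Y / (1 + k_d·θ_c) = 0.455 / (1 + 0.0505 × 11.8) = 0.455 / 1.596 = 0.2851 g VSS/g bCOD.
Mass of bCOD removed per day: Q(S₀ − S) = 624 × 2467 g/m³ = 1539 kg/d.
Net biomass production P_X = Y_obs × Q·(S₀ − S) = 0.2851 × 1539 = 438.9 kg VSS/d.

P_X ≈ 439 kg VSS/d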